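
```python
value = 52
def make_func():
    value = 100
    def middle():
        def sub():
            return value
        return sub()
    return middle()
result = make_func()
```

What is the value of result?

Step 1: make_func() defines value = 100. middle() and sub() have no local value.
Step 2: sub() checks local (none), enclosing middle() (none), enclosing make_func() and finds value = 100.
Step 3: result = 100

The answer is 100.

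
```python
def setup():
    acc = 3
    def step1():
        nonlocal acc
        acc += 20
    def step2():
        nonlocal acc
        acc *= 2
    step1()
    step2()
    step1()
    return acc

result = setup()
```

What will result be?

Step 1: acc = 3.
Step 2: step1(): acc = 3 + 20 = 23.
Step 3: step2(): acc = 23 * 2 = 46.
Step 4: step1(): acc = 46 + 20 = 66. result = 66

The answer is 66.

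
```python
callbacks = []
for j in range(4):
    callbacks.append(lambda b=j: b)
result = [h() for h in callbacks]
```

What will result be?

Step 1: Default arg b=j captures j at each iteration.
Step 2: Each lambda has its own default: 0, 1, ..., 3.
Step 3: result = [0, 1, 2, 3]

The answer is [0, 1, 2, 3].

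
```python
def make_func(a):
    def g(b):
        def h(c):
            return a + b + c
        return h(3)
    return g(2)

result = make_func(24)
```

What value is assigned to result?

Step 1: a = 24, b = 2, c = 3 across three nested scopes.
Step 2: h() accesses all three via LEGB rule.
Step 3: result = 24 + 2 + 3 = 29

The answer is 29.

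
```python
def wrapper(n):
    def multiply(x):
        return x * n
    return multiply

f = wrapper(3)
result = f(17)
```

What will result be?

Step 1: wrapper(3) returns multiply closure with n = 3.
Step 2: f(17) computes 17 * 3 = 51.
Step 3: result = 51

The answer is 51.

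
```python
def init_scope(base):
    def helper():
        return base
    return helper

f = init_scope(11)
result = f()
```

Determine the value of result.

Step 1: init_scope(11) creates closure capturing base = 11.
Step 2: f() returns the captured base = 11.
Step 3: result = 11

The answer is 11.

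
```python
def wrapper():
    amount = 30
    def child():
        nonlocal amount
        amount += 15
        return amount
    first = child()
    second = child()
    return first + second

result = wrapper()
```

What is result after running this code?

Step 1: amount starts at 30.
Step 2: First call: amount = 30 + 15 = 45, returns 45.
Step 3: Second call: amount = 45 + 15 = 60, returns 60.
Step 4: result = 45 + 60 = 105

The answer is 105.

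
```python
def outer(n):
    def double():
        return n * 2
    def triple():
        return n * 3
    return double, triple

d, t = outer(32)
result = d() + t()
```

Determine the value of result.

Step 1: Both closures capture the same n = 32.
Step 2: d() = 32 * 2 = 64, t() = 32 * 3 = 96.
Step 3: result = 64 + 96 = 160

The answer is 160.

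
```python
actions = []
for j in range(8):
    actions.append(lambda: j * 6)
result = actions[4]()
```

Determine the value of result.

Step 1: All lambdas reference the same variable j (late binding).
Step 2: After the loop, j = 7. Every lambda returns j * 6.
Step 3: actions[4]() = 7 * 6 = 42

The answer is 42.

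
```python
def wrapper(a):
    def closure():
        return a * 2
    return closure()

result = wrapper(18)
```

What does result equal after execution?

Step 1: wrapper(18) binds parameter a = 18.
Step 2: closure() accesses a = 18 from enclosing scope.
Step 3: result = 18 * 2 = 36

The answer is 36.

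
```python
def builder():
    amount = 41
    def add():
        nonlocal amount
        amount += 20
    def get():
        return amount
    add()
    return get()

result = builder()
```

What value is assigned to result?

Step 1: amount = 41. add() modifies it via nonlocal, get() reads it.
Step 2: add() makes amount = 41 + 20 = 61.
Step 3: get() returns 61. result = 61

The answer is 61.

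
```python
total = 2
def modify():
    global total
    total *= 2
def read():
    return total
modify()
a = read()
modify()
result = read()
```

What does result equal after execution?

Step 1: total = 2.
Step 2: First modify(): total = 2 * 2 = 4.
Step 3: Second modify(): total = 4 * 2 = 8.
Step 4: read() returns 8

The answer is 8.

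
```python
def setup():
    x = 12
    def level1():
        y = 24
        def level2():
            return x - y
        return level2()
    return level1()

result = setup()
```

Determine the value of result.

Step 1: x = 12 in setup. y = 24 in level1.
Step 2: level2() reads x = 12 and y = 24 from enclosing scopes.
Step 3: result = 12 - 24 = -12

The answer is -12.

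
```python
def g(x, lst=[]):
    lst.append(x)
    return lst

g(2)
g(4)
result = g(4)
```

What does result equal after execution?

Step 1: Mutable default argument gotcha! The list [] is created once.
Step 2: Each call appends to the SAME list: [2], [2, 4], [2, 4, 4].
Step 3: result = [2, 4, 4]

The answer is [2, 4, 4].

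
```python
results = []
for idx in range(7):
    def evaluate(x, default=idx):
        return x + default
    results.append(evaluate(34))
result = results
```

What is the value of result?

Step 1: Default argument default=idx is evaluated at function definition time.
Step 2: Each iteration creates evaluate with default = current idx value.
Step 3: evaluate(34) returns 34 + default. results = [34, 35, 36, 37, 38, 39, 40]

The answer is [34, 35, 36, 37, 38, 39, 40].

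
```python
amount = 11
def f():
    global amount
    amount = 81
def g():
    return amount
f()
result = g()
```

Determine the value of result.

Step 1: amount = 11.
Step 2: f() sets global amount = 81.
Step 3: g() reads global amount = 81. result = 81

The answer is 81.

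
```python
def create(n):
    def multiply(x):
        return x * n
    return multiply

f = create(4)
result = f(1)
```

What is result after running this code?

Step 1: create(4) returns multiply closure with n = 4.
Step 2: f(1) computes 1 * 4 = 4.
Step 3: result = 4

The answer is 4.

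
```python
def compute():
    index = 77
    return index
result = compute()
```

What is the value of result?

Step 1: compute() defines index = 77 in its local scope.
Step 2: return index finds the local variable index = 77.
Step 3: result = 77

The answer is 77.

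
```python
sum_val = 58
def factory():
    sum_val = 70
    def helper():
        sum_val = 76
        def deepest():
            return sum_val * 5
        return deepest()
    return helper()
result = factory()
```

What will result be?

Step 1: deepest() looks up sum_val through LEGB: not local, finds sum_val = 76 in enclosing helper().
Step 2: Returns 76 * 5 = 380.
Step 3: result = 380

The answer is 380.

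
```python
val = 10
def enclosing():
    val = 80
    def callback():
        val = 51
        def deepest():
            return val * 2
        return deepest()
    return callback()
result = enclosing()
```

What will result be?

Step 1: deepest() looks up val through LEGB: not local, finds val = 51 in enclosing callback().
Step 2: Returns 51 * 2 = 102.
Step 3: result = 102

The answer is 102.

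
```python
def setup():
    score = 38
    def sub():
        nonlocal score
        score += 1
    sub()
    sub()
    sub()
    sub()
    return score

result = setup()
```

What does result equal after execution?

Step 1: score starts at 38.
Step 2: sub() is called 4 times, each adding 1.
Step 3: score = 38 + 1 * 4 = 42

The answer is 42.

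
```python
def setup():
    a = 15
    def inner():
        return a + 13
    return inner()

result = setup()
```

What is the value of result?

Step 1: setup() defines a = 15.
Step 2: inner() reads a = 15 from enclosing scope, returns 15 + 13 = 28.
Step 3: result = 28

The answer is 28.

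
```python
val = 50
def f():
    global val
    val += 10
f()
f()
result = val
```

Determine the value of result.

Step 1: val = 50.
Step 2: First f(): val = 50 + 10 = 60.
Step 3: Second f(): val = 60 + 10 = 70. result = 70

The answer is 70.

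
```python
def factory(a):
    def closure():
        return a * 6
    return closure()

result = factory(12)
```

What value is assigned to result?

Step 1: factory(12) binds parameter a = 12.
Step 2: closure() accesses a = 12 from enclosing scope.
Step 3: result = 12 * 6 = 72

The answer is 72.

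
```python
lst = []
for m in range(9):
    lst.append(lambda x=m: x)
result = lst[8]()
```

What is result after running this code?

Step 1: Default argument x=m captures m's value at each iteration.
Step 2: lst[8] captured x = 8 when m was 8.
Step 3: result = 8

The answer is 8.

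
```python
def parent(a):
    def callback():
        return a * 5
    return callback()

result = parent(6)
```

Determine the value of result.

Step 1: parent(6) binds parameter a = 6.
Step 2: callback() accesses a = 6 from enclosing scope.
Step 3: result = 6 * 5 = 30

The answer is 30.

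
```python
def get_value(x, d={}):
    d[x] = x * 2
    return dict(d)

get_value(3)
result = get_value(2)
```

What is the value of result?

Step 1: Mutable default dict is shared across calls.
Step 2: First call adds 3: 6. Second call adds 2: 4.
Step 3: result = {3: 6, 2: 4}

The answer is {3: 6, 2: 4}.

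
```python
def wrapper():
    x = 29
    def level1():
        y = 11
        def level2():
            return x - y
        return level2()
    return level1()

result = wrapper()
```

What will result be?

Step 1: x = 29 in wrapper. y = 11 in level1.
Step 2: level2() reads x = 29 and y = 11 from enclosing scopes.
Step 3: result = 29 - 11 = 18

The answer is 18.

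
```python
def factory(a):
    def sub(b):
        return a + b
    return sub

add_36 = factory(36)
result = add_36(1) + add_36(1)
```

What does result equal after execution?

Step 1: add_36 captures a = 36.
Step 2: add_36(1) = 36 + 1 = 37, called twice.
Step 3: result = 37 + 37 = 74

The answer is 74.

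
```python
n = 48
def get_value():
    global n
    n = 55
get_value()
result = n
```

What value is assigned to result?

Step 1: n = 48 globally.
Step 2: get_value() declares global n and sets it to 55.
Step 3: After get_value(), global n = 55. result = 55

The answer is 55.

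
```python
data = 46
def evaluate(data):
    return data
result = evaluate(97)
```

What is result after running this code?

Step 1: Global data = 46.
Step 2: evaluate(97) takes parameter data = 97, which shadows the global.
Step 3: result = 97

The answer is 97.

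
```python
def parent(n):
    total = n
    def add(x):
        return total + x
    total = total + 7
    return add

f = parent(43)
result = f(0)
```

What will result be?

Step 1: parent(43) sets total = 43, then total = 43 + 7 = 50.
Step 2: Closures capture by reference, so add sees total = 50.
Step 3: f(0) returns 50 + 0 = 50

The answer is 50.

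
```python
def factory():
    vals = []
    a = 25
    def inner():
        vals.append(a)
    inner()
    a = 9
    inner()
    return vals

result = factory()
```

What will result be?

Step 1: a = 25. inner() appends current a to vals.
Step 2: First inner(): appends 25. Then a = 9.
Step 3: Second inner(): appends 9 (closure sees updated a). result = [25, 9]

The answer is [25, 9].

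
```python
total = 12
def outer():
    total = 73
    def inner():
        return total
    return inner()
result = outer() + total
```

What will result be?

Step 1: Global total = 12. outer() shadows with total = 73.
Step 2: inner() returns enclosing total = 73. outer() = 73.
Step 3: result = 73 + global total (12) = 85

The answer is 85.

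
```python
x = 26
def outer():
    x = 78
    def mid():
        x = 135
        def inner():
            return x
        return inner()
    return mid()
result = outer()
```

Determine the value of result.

Step 1: Three levels of shadowing: global 26, outer 78, mid 135.
Step 2: inner() finds x = 135 in enclosing mid() scope.
Step 3: result = 135

The answer is 135.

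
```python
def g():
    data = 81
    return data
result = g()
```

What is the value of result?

Step 1: g() defines data = 81 in its local scope.
Step 2: return data finds the local variable data = 81.
Step 3: result = 81

The answer is 81.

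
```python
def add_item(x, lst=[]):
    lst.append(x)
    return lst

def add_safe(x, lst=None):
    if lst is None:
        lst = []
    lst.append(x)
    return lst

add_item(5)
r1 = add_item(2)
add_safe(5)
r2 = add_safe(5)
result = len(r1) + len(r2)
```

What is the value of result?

Step 1: add_item shares mutable default: after 2 calls, lst = [5, 2], len = 2.
Step 2: add_safe creates fresh list each time: r2 = [5], len = 1.
Step 3: result = 2 + 1 = 3

The answer is 3.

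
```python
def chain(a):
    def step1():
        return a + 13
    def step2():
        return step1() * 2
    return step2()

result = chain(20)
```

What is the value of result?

Step 1: chain(20) captures a = 20.
Step 2: step2() calls step1() which returns 20 + 13 = 33.
Step 3: step2() returns 33 * 2 = 66

The answer is 66.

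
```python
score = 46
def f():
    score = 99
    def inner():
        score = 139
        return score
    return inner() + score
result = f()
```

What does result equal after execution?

Step 1: f() has local score = 99. inner() has local score = 139.
Step 2: inner() returns its local score = 139.
Step 3: f() returns 139 + its own score (99) = 238

The answer is 238.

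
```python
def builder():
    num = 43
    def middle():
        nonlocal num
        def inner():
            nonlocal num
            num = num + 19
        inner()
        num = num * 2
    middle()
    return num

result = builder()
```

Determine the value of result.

Step 1: num = 43.
Step 2: inner() adds 19: num = 43 + 19 = 62.
Step 3: middle() doubles: num = 62 * 2 = 124.
Step 4: result = 124

The answer is 124.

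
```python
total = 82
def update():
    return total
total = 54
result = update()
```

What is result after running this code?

Step 1: total is first set to 82, then reassigned to 54.
Step 2: update() is called after the reassignment, so it looks up the current global total = 54.
Step 3: result = 54

The answer is 54.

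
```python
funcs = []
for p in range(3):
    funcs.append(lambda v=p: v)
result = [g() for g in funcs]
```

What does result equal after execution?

Step 1: Default arg v=p captures p at each iteration.
Step 2: Each lambda has its own default: 0, 1, ..., 2.
Step 3: result = [0, 1, 2]

The answer is [0, 1, 2].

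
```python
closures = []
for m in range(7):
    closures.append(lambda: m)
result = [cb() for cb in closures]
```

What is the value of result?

Step 1: All 7 lambdas share the same variable m.
Step 2: After the loop, m = 6.
Step 3: Each call returns 6. result = [6, 6, 6, 6, 6, 6, 6]

The answer is [6, 6, 6, 6, 6, 6, 6].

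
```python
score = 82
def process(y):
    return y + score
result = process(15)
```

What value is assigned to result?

Step 1: score = 82 is defined globally.
Step 2: process(15) uses parameter y = 15 and looks up score from global scope = 82.
Step 3: result = 15 + 82 = 97

The answer is 97.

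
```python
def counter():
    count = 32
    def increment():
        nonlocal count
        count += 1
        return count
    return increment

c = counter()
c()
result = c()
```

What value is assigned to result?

Step 1: counter() creates closure with count = 32.
Step 2: Each c() call increments count via nonlocal. After 2 calls: 32 + 2 = 34.
Step 3: result = 34

The answer is 34.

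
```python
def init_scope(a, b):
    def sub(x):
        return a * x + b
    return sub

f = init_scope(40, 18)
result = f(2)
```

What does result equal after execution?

Step 1: init_scope(40, 18) captures a = 40, b = 18.
Step 2: f(2) computes 40 * 2 + 18 = 98.
Step 3: result = 98

The answer is 98.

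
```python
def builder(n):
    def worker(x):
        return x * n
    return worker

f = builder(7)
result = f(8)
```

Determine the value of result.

Step 1: builder(7) creates a closure capturing n = 7.
Step 2: f(8) computes 8 * 7 = 56.
Step 3: result = 56

The answer is 56.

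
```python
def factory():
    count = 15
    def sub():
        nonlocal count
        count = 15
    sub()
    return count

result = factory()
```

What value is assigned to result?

Step 1: factory() sets count = 15.
Step 2: sub() uses nonlocal to reassign count = 15.
Step 3: result = 15

The answer is 15.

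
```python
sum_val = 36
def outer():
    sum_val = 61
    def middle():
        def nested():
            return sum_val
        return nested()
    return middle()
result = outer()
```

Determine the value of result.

Step 1: outer() defines sum_val = 61. middle() and nested() have no local sum_val.
Step 2: nested() checks local (none), enclosing middle() (none), enclosing outer() and finds sum_val = 61.
Step 3: result = 61

The answer is 61.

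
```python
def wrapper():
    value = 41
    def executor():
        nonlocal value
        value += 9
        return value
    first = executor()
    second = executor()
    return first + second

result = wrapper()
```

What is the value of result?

Step 1: value starts at 41.
Step 2: First call: value = 41 + 9 = 50, returns 50.
Step 3: Second call: value = 50 + 9 = 59, returns 59.
Step 4: result = 50 + 59 = 109

The answer is 109.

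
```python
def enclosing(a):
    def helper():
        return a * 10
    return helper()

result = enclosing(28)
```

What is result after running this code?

Step 1: enclosing(28) binds parameter a = 28.
Step 2: helper() accesses a = 28 from enclosing scope.
Step 3: result = 28 * 10 = 280

The answer is 280.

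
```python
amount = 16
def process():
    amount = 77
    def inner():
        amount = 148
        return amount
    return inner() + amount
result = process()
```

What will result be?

Step 1: process() has local amount = 77. inner() has local amount = 148.
Step 2: inner() returns its local amount = 148.
Step 3: process() returns 148 + its own amount (77) = 225

The answer is 225.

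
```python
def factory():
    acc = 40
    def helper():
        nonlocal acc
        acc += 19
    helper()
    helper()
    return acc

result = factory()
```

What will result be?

Step 1: acc starts at 40.
Step 2: helper() is called 2 times, each adding 19.
Step 3: acc = 40 + 19 * 2 = 78

The answer is 78.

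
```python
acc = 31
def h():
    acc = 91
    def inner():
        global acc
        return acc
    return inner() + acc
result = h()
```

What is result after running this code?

Step 1: Global acc = 31. h() shadows with local acc = 91.
Step 2: inner() uses global keyword, so inner() returns global acc = 31.
Step 3: h() returns 31 + 91 = 122

The answer is 122.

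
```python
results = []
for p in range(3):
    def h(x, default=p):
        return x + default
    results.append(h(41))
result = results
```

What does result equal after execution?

Step 1: Default argument default=p is evaluated at function definition time.
Step 2: Each iteration creates h with default = current p value.
Step 3: h(41) returns 41 + default. results = [41, 42, 43]

The answer is [41, 42, 43].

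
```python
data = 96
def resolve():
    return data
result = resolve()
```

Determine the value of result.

Step 1: data = 96 is defined in the global scope.
Step 2: resolve() looks up data. No local data exists, so Python checks the global scope via LEGB rule and finds data = 96.
Step 3: result = 96

The answer is 96.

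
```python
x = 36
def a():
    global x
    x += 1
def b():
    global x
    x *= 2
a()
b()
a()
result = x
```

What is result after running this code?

Step 1: x = 36.
Step 2: a(): x = 36 + 1 = 37.
Step 3: b(): x = 37 * 2 = 74.
Step 4: a(): x = 74 + 1 = 75

The answer is 75.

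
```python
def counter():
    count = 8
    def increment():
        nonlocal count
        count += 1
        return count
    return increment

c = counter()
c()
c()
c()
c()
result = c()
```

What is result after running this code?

Step 1: counter() creates closure with count = 8.
Step 2: Each c() call increments count via nonlocal. After 5 calls: 8 + 5 = 13.
Step 3: result = 13

The answer is 13.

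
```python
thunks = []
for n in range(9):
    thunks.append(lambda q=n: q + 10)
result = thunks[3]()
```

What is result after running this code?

Step 1: Default argument q=n captures n's value at definition time.
Step 2: thunks[3] was defined when n = 3, so q defaults to 3.
Step 3: result = 3 + 10 = 13 (default arg fixes the late binding issue)

The answer is 13.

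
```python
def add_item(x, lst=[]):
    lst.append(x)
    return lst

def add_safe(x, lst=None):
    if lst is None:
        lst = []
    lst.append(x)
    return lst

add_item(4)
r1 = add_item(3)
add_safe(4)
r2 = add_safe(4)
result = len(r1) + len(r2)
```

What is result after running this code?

Step 1: add_item shares mutable default: after 2 calls, lst = [4, 3], len = 2.
Step 2: add_safe creates fresh list each time: r2 = [4], len = 1.
Step 3: result = 2 + 1 = 3

The answer is 3.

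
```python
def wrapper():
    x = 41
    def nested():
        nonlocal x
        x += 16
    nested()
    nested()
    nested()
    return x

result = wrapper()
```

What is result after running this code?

Step 1: x starts at 41.
Step 2: nested() is called 3 times, each adding 16.
Step 3: x = 41 + 16 * 3 = 89

The answer is 89.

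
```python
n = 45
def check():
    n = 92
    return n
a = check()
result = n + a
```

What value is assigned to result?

Step 1: Global n = 45. check() returns local n = 92.
Step 2: a = 92. Global n still = 45.
Step 3: result = 45 + 92 = 137

The answer is 137.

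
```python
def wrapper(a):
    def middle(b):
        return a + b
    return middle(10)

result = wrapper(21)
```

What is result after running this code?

Step 1: wrapper(21) passes a = 21.
Step 2: middle(10) has b = 10, reads a = 21 from enclosing.
Step 3: result = 21 + 10 = 31

The answer is 31.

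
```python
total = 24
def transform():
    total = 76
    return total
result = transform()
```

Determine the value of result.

Step 1: Global total = 24.
Step 2: transform() creates local total = 76, shadowing the global.
Step 3: Returns local total = 76. result = 76

The answer is 76.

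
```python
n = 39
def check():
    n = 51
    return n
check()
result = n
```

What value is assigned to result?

Step 1: n = 39 globally.
Step 2: check() creates a LOCAL n = 51 (no global keyword!).
Step 3: The global n is unchanged. result = 39

The answer is 39.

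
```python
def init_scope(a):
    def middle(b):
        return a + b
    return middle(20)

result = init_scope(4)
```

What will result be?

Step 1: init_scope(4) passes a = 4.
Step 2: middle(20) has b = 20, reads a = 4 from enclosing.
Step 3: result = 4 + 20 = 24

The answer is 24.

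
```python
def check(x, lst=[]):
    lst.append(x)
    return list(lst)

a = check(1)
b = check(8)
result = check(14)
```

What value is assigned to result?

Step 1: Default list is shared. list() creates copies for return values.
Step 2: Internal list grows: [1] -> [1, 8] -> [1, 8, 14].
Step 3: result = [1, 8, 14]

The answer is [1, 8, 14].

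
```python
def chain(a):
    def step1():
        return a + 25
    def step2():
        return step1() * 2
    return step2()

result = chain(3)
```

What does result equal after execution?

Step 1: chain(3) captures a = 3.
Step 2: step2() calls step1() which returns 3 + 25 = 28.
Step 3: step2() returns 28 * 2 = 56

The answer is 56.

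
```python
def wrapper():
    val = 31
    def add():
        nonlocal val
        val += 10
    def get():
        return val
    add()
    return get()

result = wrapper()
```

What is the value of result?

Step 1: val = 31. add() modifies it via nonlocal, get() reads it.
Step 2: add() makes val = 31 + 10 = 41.
Step 3: get() returns 41. result = 41

The answer is 41.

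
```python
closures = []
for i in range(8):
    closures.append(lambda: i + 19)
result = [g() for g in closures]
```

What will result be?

Step 1: All lambdas capture i by reference. After the loop, i = 7.
Step 2: Each call returns 7 + 19 = 26.
Step 3: result = [26, 26, 26, 26, 26, 26, 26, 26]

The answer is [26, 26, 26, 26, 26, 26, 26, 26].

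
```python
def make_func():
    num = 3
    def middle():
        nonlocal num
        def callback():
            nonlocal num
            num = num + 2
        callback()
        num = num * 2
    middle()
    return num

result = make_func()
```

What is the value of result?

Step 1: num = 3.
Step 2: callback() adds 2: num = 3 + 2 = 5.
Step 3: middle() doubles: num = 5 * 2 = 10.
Step 4: result = 10

The answer is 10.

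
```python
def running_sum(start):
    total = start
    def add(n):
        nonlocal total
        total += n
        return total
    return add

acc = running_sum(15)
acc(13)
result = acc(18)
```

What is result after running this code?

Step 1: running_sum(15) creates closure with total = 15.
Step 2: First acc(13): total = 15 + 13 = 28.
Step 3: Second acc(18): total = 28 + 18 = 46. result = 46

The answer is 46.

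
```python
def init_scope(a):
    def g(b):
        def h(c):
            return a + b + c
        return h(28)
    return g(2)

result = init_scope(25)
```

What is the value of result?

Step 1: a = 25, b = 2, c = 28 across three nested scopes.
Step 2: h() accesses all three via LEGB rule.
Step 3: result = 25 + 2 + 28 = 55

The answer is 55.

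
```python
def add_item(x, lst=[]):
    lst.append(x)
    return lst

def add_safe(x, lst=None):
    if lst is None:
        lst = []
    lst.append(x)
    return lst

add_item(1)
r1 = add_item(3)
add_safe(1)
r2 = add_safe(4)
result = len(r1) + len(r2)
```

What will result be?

Step 1: add_item shares mutable default: after 2 calls, lst = [1, 3], len = 2.
Step 2: add_safe creates fresh list each time: r2 = [4], len = 1.
Step 3: result = 2 + 1 = 3

The answer is 3.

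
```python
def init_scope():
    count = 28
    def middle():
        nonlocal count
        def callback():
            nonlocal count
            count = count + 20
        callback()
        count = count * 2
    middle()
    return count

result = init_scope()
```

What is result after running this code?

Step 1: count = 28.
Step 2: callback() adds 20: count = 28 + 20 = 48.
Step 3: middle() doubles: count = 48 * 2 = 96.
Step 4: result = 96

The answer is 96.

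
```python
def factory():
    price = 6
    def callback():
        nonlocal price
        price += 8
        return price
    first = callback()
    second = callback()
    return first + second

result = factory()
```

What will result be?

Step 1: price starts at 6.
Step 2: First call: price = 6 + 8 = 14, returns 14.
Step 3: Second call: price = 14 + 8 = 22, returns 22.
Step 4: result = 14 + 22 = 36

The answer is 36.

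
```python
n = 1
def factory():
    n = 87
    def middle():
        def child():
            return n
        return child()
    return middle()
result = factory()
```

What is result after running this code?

Step 1: factory() defines n = 87. middle() and child() have no local n.
Step 2: child() checks local (none), enclosing middle() (none), enclosing factory() and finds n = 87.
Step 3: result = 87

The answer is 87.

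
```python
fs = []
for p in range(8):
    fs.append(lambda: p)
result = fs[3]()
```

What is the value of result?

Step 1: The loop creates 8 lambdas, all referencing the same variable p.
Step 2: After the loop, p = 7 (final value).
Step 3: fs[3]() looks up p at call time and finds 7. This is the late binding gotcha. result = 7

The answer is 7.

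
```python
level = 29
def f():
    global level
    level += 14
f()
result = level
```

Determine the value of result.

Step 1: level = 29 globally.
Step 2: f() modifies global level: level += 14 = 43.
Step 3: result = 43

The answer is 43.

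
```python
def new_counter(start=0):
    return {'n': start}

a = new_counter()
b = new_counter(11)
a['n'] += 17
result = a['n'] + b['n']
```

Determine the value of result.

Step 1: new_counter() returns a new dict each call (immutable default 0).
Step 2: a = {'n': 0}, b = {'n': 11}.
Step 3: a['n'] += 17 = 17. result = 17 + 11 = 28

The answer is 28.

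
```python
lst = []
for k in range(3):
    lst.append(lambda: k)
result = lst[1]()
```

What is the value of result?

Step 1: The loop creates 3 lambdas, all referencing the same variable k.
Step 2: After the loop, k = 2 (final value).
Step 3: lst[1]() looks up k at call time and finds 2. This is the late binding gotcha. result = 2

The answer is 2.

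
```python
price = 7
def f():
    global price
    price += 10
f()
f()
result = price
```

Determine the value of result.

Step 1: price = 7.
Step 2: First f(): price = 7 + 10 = 17.
Step 3: Second f(): price = 17 + 10 = 27. result = 27

The answer is 27.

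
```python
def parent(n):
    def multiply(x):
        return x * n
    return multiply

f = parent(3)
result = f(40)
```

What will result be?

Step 1: parent(3) returns multiply closure with n = 3.
Step 2: f(40) computes 40 * 3 = 120.
Step 3: result = 120

The answer is 120.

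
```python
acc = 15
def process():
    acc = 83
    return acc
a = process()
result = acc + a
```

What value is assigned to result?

Step 1: Global acc = 15. process() returns local acc = 83.
Step 2: a = 83. Global acc still = 15.
Step 3: result = 15 + 83 = 98

The answer is 98.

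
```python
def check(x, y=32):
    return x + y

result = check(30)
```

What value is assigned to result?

Step 1: check(30) uses default y = 32.
Step 2: Returns 30 + 32 = 62.
Step 3: result = 62

The answer is 62.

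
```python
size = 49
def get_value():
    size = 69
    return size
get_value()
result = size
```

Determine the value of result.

Step 1: size = 49 globally.
Step 2: get_value() creates a LOCAL size = 69 (no global keyword!).
Step 3: The global size is unchanged. result = 49

The answer is 49.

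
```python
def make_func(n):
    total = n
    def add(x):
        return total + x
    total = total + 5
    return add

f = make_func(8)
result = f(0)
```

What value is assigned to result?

Step 1: make_func(8) sets total = 8, then total = 8 + 5 = 13.
Step 2: Closures capture by reference, so add sees total = 13.
Step 3: f(0) returns 13 + 0 = 13

The answer is 13.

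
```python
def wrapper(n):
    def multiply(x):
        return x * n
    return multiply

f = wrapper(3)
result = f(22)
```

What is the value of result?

Step 1: wrapper(3) returns multiply closure with n = 3.
Step 2: f(22) computes 22 * 3 = 66.
Step 3: result = 66

The answer is 66.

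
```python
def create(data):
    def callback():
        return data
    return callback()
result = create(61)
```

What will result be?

Step 1: create(61) binds parameter data = 61.
Step 2: callback() looks up data in enclosing scope and finds the parameter data = 61.
Step 3: result = 61

The answer is 61.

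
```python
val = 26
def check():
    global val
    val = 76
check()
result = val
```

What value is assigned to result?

Step 1: val = 26 globally.
Step 2: check() declares global val and sets it to 76.
Step 3: After check(), global val = 76. result = 76

The answer is 76.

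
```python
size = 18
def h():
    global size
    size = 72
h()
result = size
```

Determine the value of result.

Step 1: size = 18 globally.
Step 2: h() declares global size and sets it to 72.
Step 3: After h(), global size = 72. result = 72

The answer is 72.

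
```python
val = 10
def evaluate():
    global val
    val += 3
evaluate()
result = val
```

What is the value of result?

Step 1: val = 10 globally.
Step 2: evaluate() modifies global val: val += 3 = 13.
Step 3: result = 13

The answer is 13.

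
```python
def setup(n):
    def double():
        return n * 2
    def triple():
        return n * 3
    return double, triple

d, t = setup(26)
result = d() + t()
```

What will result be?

Step 1: Both closures capture the same n = 26.
Step 2: d() = 26 * 2 = 52, t() = 26 * 3 = 78.
Step 3: result = 52 + 78 = 130

The answer is 130.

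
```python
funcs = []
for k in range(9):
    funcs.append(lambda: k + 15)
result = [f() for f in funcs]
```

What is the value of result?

Step 1: All lambdas capture k by reference. After the loop, k = 8.
Step 2: Each call returns 8 + 15 = 23.
Step 3: result = [23, 23, 23, 23, 23, 23, 23, 23, 23]

The answer is [23, 23, 23, 23, 23, 23, 23, 23, 23].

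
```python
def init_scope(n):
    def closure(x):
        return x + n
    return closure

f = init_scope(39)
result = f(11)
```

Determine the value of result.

Step 1: init_scope(39) creates a closure that captures n = 39.
Step 2: f(11) calls the closure with x = 11, returning 11 + 39 = 50.
Step 3: result = 50

The answer is 50.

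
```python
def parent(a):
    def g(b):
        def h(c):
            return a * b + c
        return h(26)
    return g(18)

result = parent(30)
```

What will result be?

Step 1: a = 30, b = 18, c = 26.
Step 2: h() computes a * b + c = 30 * 18 + 26 = 566.
Step 3: result = 566

The answer is 566.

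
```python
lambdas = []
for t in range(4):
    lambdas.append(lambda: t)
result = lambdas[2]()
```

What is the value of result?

Step 1: The loop creates 4 lambdas, all referencing the same variable t.
Step 2: After the loop, t = 3 (final value).
Step 3: lambdas[2]() looks up t at call time and finds 3. This is the late binding gotcha. result = 3

The answer is 3.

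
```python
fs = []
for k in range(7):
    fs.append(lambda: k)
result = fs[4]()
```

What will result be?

Step 1: The loop creates 7 lambdas, all referencing the same variable k.
Step 2: After the loop, k = 6 (final value).
Step 3: fs[4]() looks up k at call time and finds 6. This is the late binding gotcha. result = 6

The answer is 6.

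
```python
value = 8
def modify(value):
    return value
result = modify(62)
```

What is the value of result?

Step 1: Global value = 8.
Step 2: modify(62) takes parameter value = 62, which shadows the global.
Step 3: result = 62

The answer is 62.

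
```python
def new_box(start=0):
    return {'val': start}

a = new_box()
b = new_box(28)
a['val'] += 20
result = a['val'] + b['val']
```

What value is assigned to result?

Step 1: new_box() returns a new dict each call (immutable default 0).
Step 2: a = {'val': 0}, b = {'val': 28}.
Step 3: a['val'] += 20 = 20. result = 20 + 28 = 48

The answer is 48.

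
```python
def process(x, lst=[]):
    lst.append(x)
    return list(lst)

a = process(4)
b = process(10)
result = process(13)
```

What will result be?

Step 1: Default list is shared. list() creates copies for return values.
Step 2: Internal list grows: [4] -> [4, 10] -> [4, 10, 13].
Step 3: result = [4, 10, 13]

The answer is [4, 10, 13].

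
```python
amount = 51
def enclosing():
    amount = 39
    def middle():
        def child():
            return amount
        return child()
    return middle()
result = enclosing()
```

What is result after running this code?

Step 1: enclosing() defines amount = 39. middle() and child() have no local amount.
Step 2: child() checks local (none), enclosing middle() (none), enclosing enclosing() and finds amount = 39.
Step 3: result = 39

The answer is 39.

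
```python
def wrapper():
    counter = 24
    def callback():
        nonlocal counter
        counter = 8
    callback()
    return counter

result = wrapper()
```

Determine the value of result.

Step 1: wrapper() sets counter = 24.
Step 2: callback() uses nonlocal to reassign counter = 8.
Step 3: result = 8

The answer is 8.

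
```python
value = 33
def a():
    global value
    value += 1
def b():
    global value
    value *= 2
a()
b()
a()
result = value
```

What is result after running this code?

Step 1: value = 33.
Step 2: a(): value = 33 + 1 = 34.
Step 3: b(): value = 34 * 2 = 68.
Step 4: a(): value = 68 + 1 = 69

The answer is 69.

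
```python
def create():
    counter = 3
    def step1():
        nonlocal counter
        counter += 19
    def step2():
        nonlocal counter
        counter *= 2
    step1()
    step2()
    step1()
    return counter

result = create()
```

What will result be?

Step 1: counter = 3.
Step 2: step1(): counter = 3 + 19 = 22.
Step 3: step2(): counter = 22 * 2 = 44.
Step 4: step1(): counter = 44 + 19 = 63. result = 63

The answer is 63.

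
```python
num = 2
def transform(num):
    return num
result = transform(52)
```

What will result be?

Step 1: Global num = 2.
Step 2: transform(52) takes parameter num = 52, which shadows the global.
Step 3: result = 52

The answer is 52.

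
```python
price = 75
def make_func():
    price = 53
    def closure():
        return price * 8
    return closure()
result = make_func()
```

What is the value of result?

Step 1: make_func() shadows global price with price = 53.
Step 2: closure() finds price = 53 in enclosing scope, computes 53 * 8 = 424.
Step 3: result = 424

The answer is 424.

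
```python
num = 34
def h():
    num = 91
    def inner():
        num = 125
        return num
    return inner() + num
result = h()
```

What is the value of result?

Step 1: h() has local num = 91. inner() has local num = 125.
Step 2: inner() returns its local num = 125.
Step 3: h() returns 125 + its own num (91) = 216

The answer is 216.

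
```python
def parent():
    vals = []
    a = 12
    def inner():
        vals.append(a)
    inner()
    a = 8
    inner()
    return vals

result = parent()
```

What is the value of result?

Step 1: a = 12. inner() appends current a to vals.
Step 2: First inner(): appends 12. Then a = 8.
Step 3: Second inner(): appends 8 (closure sees updated a). result = [12, 8]

The answer is [12, 8].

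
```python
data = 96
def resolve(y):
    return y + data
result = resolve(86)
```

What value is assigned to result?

Step 1: data = 96 is defined globally.
Step 2: resolve(86) uses parameter y = 86 and looks up data from global scope = 96.
Step 3: result = 86 + 96 = 182

The answer is 182.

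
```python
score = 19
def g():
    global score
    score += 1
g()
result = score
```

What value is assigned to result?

Step 1: score = 19 globally.
Step 2: g() modifies global score: score += 1 = 20.
Step 3: result = 20

The answer is 20.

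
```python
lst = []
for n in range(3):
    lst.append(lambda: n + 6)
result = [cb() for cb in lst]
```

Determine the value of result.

Step 1: All lambdas capture n by reference. After the loop, n = 2.
Step 2: Each call returns 2 + 6 = 8.
Step 3: result = [8, 8, 8]

The answer is [8, 8, 8].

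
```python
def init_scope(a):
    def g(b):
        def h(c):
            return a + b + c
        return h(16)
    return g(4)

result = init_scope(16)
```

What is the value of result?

Step 1: a = 16, b = 4, c = 16 across three nested scopes.
Step 2: h() accesses all three via LEGB rule.
Step 3: result = 16 + 4 + 16 = 36

The answer is 36.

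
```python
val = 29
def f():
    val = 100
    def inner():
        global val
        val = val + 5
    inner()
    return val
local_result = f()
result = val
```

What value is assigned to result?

Step 1: Global val = 29. f() creates local val = 100.
Step 2: inner() declares global val and adds 5: global val = 29 + 5 = 34.
Step 3: f() returns its local val = 100 (unaffected by inner).
Step 4: result = global val = 34

The answer is 34.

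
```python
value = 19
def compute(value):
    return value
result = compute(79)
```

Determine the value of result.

Step 1: Global value = 19.
Step 2: compute(79) takes parameter value = 79, which shadows the global.
Step 3: result = 79

The answer is 79.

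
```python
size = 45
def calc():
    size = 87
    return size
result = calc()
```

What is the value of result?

Step 1: Global size = 45.
Step 2: calc() creates local size = 87, shadowing the global.
Step 3: Returns local size = 87. result = 87

The answer is 87.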